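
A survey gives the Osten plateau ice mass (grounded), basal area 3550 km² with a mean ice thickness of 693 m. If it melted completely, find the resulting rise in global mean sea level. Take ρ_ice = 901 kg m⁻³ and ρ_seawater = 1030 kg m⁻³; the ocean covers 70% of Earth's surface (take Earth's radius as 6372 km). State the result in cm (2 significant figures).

≈ 0.60 cm

Osten: ice volume = 3550 km² × 693 m = 2460 km³; 2460 × (901/1030) = 2152 km³ of water.
Spread over 3.57×10^14 m² of ocean, Δh = 2.152×10^12 / 3.57×10^14 = 6.03×10^-3 m = 0.60 cm.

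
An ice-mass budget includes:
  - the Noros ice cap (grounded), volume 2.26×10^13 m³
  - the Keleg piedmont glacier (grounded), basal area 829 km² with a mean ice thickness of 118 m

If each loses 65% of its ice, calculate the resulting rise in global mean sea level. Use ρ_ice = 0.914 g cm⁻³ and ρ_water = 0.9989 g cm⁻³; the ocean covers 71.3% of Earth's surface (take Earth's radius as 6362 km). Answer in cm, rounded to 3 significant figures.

Noros: 0.65 × 2.26×10^13 m³ × (914/998.9) = 1.344×10^13 m³ of water.
Keleg: ice volume = 829 km² × 118 m = 97.82 km³; 0.65 × 97.82 × (914/998.9) = 58.18 km³ of water.
Total added water ≈ 1.350×10^13 m³ over 3.63×10^14 m² → Δh = 0.0372 m = 3.72 cm.

≈ 3.72 cm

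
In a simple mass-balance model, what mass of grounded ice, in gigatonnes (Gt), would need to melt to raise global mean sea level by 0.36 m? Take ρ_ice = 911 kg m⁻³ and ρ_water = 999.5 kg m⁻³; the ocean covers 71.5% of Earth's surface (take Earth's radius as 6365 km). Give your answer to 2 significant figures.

≈ 1.3×10^5 Gt

Required water volume = Δh × A = 0.36 m × 3.64×10^14 m² = 1.310×10^14 m³.
ρ_w = 999.5 kg m⁻³, so the mass of water = 1.310×10^14 m³ × 999.5 kg m⁻³ = 1.310×10^17 kg = 1.3×10^5 Gt (and the same mass of ice, by conservation).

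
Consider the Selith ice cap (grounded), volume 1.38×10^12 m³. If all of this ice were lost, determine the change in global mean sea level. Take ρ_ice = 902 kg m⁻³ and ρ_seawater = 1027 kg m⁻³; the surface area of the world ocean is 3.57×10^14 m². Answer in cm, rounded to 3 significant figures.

≈ 0.340 cm

Selith: 1.38×10^12 m³ × (902/1027) = 1.212×10^12 m³ of water.
Spread over 3.57×10^14 m² of ocean, Δh = 1.212×10^12 / 3.57×10^14 = 3.40×10^-3 m = 0.340 cm.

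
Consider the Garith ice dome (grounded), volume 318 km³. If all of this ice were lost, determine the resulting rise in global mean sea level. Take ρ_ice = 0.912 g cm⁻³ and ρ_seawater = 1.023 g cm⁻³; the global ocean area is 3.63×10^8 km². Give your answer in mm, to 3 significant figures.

≈ 0.781 mm

Garith: 318 km³ × (912/1023) = 283.5 km³ of water.
Spread over 3.63×10^14 m² of ocean, Δh = 2.835×10^11 / 3.63×10^14 = 7.81×10^-4 m = 0.781 mm.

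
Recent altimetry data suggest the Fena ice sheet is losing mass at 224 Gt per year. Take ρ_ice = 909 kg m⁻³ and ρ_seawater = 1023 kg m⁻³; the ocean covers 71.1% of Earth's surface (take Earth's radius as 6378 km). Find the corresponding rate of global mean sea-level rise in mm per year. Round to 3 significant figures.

ρ_w = 1023 kg m⁻³. Annual water volume added = 224 Gt / ρ_w = 2.240×10^14 kg / 1023 kg m⁻³ = 2.190×10^11 m³.
Δh per year = 2.190×10^11 / 3.63×10^14 = 6.02×10^-4 m = 0.602 mm.

≈ 0.602 mm/yr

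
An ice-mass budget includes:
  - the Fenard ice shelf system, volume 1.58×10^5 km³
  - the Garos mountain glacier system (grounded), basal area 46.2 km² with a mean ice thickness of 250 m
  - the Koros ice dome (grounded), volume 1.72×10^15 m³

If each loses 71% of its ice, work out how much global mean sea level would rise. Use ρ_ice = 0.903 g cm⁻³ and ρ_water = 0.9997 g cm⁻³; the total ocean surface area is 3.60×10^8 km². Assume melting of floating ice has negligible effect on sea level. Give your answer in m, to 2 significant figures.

≈ 3.1 m

The Fenard ice shelf system is floating and already displaces its own weight of water, so its melt adds essentially nothing to sea level.
Garos: ice volume = 46.2 km² × 250 m = 11.55 km³; 0.71 × 11.55 × (903/999.7) = 7.407 km³ of water.
Koros: 0.71 × 1.72×10^15 m³ × (903/999.7) = 1.103×10^15 m³ of water.
Total added water ≈ 1.103×10^15 m³ over 3.60×10^14 m² → Δh = 3.06 m.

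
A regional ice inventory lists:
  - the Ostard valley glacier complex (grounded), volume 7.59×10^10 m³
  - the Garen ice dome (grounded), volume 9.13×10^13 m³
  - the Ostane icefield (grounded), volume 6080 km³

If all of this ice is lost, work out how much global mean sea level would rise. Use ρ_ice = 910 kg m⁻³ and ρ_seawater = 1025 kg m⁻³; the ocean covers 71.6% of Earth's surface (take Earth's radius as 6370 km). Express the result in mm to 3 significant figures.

≈ 237 mm

Ostard: 7.59×10^10 m³ × (910/1025) = 6.738×10^10 m³ of water.
Garen: 9.13×10^13 m³ × (910/1025) = 8.106×10^13 m³ of water.
Ostane: 6080 km³ × (910/1025) = 5398 km³ of water.
Total added water ≈ 8.652×10^13 m³ over 3.65×10^14 m² → Δh = 0.237 m = 237 mm.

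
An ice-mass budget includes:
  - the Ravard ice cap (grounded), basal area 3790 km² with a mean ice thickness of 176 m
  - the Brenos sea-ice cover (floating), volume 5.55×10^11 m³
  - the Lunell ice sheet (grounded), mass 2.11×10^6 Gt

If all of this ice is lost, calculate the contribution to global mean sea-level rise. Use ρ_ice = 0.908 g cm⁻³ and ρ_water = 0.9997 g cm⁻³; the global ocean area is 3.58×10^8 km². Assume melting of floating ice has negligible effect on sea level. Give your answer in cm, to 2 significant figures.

≈ 590 cm

Ravard: ice volume = 3790 km² × 176 m = 667.0 km³; 667.0 × (908/999.7) = 605.9 km³ of water.
The Brenos sea-ice cover is floating and already displaces its own weight of water, so its melt adds essentially nothing to sea level.
Lunell: 2.11×10^6 Gt = 2.110×10^18 kg; dividing by ρ_w = 0.9997 g cm⁻³ = 999.7 kg m⁻³ gives 2.111×10^15 m³ of water.
Total added water ≈ 2.111×10^15 m³ over 3.58×10^14 m² → Δh = 5.90 m = 590 cm.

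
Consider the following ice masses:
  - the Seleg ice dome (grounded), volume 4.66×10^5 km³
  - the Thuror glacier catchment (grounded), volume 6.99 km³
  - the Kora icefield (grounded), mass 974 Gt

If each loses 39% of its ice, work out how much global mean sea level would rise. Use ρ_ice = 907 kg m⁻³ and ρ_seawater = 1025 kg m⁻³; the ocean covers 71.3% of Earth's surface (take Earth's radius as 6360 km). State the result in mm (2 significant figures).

Seleg: 0.39 × 4.66×10^5 km³ × (907/1025) = 1.608×10^5 km³ of water.
Thuror: 0.39 × 6.99 km³ × (907/1025) = 2.412 km³ of water.
Kora: 0.39 × 974 Gt = 3.799×10^14 kg; dividing by ρ_w = 1025 kg m⁻³ gives 3.706×10^11 m³ of water.
Total added water ≈ 1.612×10^14 m³ over 3.62×10^14 m² → Δh = 0.445 m = 440 mm.

≈ 440 mm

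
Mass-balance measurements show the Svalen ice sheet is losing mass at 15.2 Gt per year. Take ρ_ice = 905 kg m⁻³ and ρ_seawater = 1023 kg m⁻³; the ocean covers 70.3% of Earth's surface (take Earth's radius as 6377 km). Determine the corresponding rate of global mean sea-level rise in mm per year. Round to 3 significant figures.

≈ 0.0414 mm/yr

ρ_w = 1023 kg m⁻³. Annual water volume added = 15.2 Gt / ρ_w = 1.520×10^13 kg / 1023 kg m⁻³ = 1.486×10^10 m³.
Δh per year = 1.486×10^10 / 3.59×10^14 = 4.14×10^-5 m = 0.0414 mm.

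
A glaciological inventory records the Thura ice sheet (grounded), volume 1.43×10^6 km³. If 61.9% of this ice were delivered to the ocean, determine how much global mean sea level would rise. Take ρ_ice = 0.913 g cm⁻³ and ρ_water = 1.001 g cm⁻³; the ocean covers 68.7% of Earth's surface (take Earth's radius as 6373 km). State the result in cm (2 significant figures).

≈ 230 cm

Thura: 0.619 × 1.43×10^6 km³ × (913/1001) = 8.074×10^5 km³ of water.
Spread over 3.51×10^14 m² of ocean, Δh = 8.074×10^14 / 3.51×10^14 = 2.30 m = 230 cm.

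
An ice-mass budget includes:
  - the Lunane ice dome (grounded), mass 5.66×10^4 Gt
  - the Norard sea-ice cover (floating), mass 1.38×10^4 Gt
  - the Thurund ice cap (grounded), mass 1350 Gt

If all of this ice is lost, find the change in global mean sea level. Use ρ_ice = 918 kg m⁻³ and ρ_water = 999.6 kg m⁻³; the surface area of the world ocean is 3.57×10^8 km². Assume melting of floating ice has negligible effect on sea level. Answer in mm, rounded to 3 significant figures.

≈ 162 mm

Lunane: 5.66×10^4 Gt = 5.660×10^16 kg; dividing by ρ_w = 999.6 kg m⁻³ gives 5.662×10^13 m³ of water.
The Norard sea-ice cover is floating and already displaces its own weight of water, so its melt adds essentially nothing to sea level.
Thurund: 1350 Gt = 1.350×10^15 kg; dividing by ρ_w = 999.6 kg m⁻³ gives 1.351×10^12 m³ of water.
Total added water ≈ 5.797×10^13 m³ over 3.57×10^14 m² → Δh = 0.162 m = 162 mm.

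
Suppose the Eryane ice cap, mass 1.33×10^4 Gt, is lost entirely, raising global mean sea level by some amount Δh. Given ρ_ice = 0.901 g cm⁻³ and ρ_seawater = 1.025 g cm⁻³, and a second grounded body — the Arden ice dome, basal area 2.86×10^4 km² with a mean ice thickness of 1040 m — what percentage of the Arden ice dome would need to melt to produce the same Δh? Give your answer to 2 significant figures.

≈ 50 %

Equal sea-level rise means equal mass of meltwater, i.e. equal mass of ice lost.
Ice mass of Eryane: 1.330×10^16 kg; ice mass of Arden: 2.680×10^16 kg.
Fraction required = 1.330×10^16 / 2.680×10^16 = 0.496 → 50 %.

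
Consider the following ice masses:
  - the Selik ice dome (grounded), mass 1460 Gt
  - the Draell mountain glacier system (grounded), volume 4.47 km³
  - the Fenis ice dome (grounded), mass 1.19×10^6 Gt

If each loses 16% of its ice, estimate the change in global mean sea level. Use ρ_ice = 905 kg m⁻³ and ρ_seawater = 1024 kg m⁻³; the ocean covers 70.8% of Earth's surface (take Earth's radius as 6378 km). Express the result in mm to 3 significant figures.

≈ 514 mm

Selik: 0.16 × 1460 Gt = 2.336×10^14 kg; dividing by ρ_w = 1024 kg m⁻³ gives 2.281×10^11 m³ of water.
Draell: 0.16 × 4.47 km³ × (905/1024) = 0.6321 km³ of water.
Fenis: 0.16 × 1.19×10^6 Gt = 1.904×10^17 kg; dividing by ρ_w = 1024 kg m⁻³ gives 1.859×10^14 m³ of water.
Total added water ≈ 1.862×10^14 m³ over 3.62×10^14 m² → Δh = 0.514 m = 514 mm.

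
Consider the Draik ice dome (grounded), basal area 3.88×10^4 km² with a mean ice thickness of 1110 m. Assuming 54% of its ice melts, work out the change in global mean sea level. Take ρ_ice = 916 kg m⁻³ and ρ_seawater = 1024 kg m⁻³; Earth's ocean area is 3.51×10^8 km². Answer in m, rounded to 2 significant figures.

Draik: ice volume = 3.88×10^4 km² × 1110 m = 4.307×10^4 km³; 0.54 × 4.307×10^4 × (916/1024) = 2.080×10^4 km³ of water.
Spread over 3.51×10^14 m² of ocean, Δh = 2.080×10^13 / 3.51×10^14 = 0.0593 m.

≈ 0.059 m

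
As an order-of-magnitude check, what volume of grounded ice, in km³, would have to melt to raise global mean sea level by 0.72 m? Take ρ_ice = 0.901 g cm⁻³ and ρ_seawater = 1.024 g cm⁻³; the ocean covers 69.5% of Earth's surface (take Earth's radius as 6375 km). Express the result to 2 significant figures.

≈ 2.9×10^5 km³

Required water volume = Δh × A = 0.72 m × 3.55×10^14 m² = 2.556×10^14 m³ = 2.556×10^5 km³.
Ice volume = water volume × ρ_w/ρ_ice = 2.556×10^5 × 1024/901 = 2.9×10^5 km³.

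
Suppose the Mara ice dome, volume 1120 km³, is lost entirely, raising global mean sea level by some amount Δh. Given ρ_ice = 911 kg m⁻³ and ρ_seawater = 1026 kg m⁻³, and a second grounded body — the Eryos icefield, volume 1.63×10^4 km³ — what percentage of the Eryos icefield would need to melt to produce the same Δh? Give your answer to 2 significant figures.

Equal sea-level rise means equal mass of meltwater, i.e. equal mass of ice lost.
Ice mass of Mara: 1.020×10^15 kg; ice mass of Eryos: 1.485×10^16 kg.
Fraction required = 1.020×10^15 / 1.485×10^16 = 0.0687 → 6.9 %.

≈ 6.9 %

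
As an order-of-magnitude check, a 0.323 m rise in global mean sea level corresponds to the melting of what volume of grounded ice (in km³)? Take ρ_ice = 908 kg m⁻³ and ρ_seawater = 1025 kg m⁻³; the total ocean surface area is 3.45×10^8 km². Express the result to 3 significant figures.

≈ 1.26×10^5 km³

Required water volume = Δh × A = 0.323 m × 3.45×10^14 m² = 1.114×10^14 m³ = 1.114×10^5 km³.
Ice volume = water volume × ρ_w/ρ_ice = 1.114×10^5 × 1025/908 = 1.26×10^5 km³.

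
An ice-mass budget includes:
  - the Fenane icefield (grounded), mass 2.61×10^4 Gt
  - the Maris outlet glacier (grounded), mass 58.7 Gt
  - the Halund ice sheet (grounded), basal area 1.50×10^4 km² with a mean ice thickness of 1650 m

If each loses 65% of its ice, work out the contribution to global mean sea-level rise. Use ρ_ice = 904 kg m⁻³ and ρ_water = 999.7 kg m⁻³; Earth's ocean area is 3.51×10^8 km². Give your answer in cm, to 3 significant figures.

Fenane: 0.65 × 2.61×10^4 Gt = 1.696×10^16 kg; dividing by ρ_w = 999.7 kg m⁻³ gives 1.697×10^13 m³ of water.
Maris: 0.65 × 58.7 Gt = 3.816×10^13 kg; dividing by ρ_w = 999.7 kg m⁻³ gives 3.817×10^10 m³ of water.
Halund: ice volume = 1.50×10^4 km² × 1650 m = 2.475×10^4 km³; 0.65 × 2.475×10^4 × (904/999.7) = 1.455×10^4 km³ of water.
Total added water ≈ 3.156×10^13 m³ over 3.51×10^14 m² → Δh = 0.0899 m = 8.99 cm.

≈ 8.99 cm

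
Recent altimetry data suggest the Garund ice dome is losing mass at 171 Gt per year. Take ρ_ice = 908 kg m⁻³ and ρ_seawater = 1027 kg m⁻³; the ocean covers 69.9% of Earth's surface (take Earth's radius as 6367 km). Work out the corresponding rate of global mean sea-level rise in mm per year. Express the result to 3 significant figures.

≈ 0.468 mm/yr

ρ_w = 1027 kg m⁻³. Annual water volume added = 171 Gt / ρ_w = 1.710×10^14 kg / 1027 kg m⁻³ = 1.665×10^11 m³.
Δh per year = 1.665×10^11 / 3.56×10^14 = 4.68×10^-4 m = 0.468 mm.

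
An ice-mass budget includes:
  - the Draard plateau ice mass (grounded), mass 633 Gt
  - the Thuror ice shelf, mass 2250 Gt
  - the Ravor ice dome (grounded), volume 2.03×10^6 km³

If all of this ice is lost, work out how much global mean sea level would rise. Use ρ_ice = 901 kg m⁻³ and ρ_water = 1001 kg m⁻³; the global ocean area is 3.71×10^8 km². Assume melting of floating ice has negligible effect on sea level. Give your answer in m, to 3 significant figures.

≈ 4.93 m

Draard: 633 Gt = 6.330×10^14 kg; dividing by ρ_w = 1001 kg m⁻³ gives 6.324×10^11 m³ of water.
The Thuror ice shelf is floating and already displaces its own weight of water, so its melt adds essentially nothing to sea level.
Ravor: 2.03×10^6 km³ × (901/1001) = 1.827×10^6 km³ of water.
Total added water ≈ 1.828×10^15 m³ over 3.71×10^14 m² → Δh = 4.93 m.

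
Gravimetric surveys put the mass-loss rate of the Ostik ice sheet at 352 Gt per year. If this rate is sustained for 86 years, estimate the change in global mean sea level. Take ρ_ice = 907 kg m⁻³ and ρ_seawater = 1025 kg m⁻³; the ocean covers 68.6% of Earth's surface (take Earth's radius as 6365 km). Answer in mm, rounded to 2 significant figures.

Total mass lost = 352 Gt/yr × 86 yr = 3.027×10^4 Gt = 3.027×10^16 kg.
ρ_w = 1025 kg m⁻³, so water volume = 3.027×10^16 / 1025 = 2.953×10^13 m³.
Δh = 2.953×10^13 / 3.49×10^14 = 0.0846 m = 85 mm.

≈ 85 mm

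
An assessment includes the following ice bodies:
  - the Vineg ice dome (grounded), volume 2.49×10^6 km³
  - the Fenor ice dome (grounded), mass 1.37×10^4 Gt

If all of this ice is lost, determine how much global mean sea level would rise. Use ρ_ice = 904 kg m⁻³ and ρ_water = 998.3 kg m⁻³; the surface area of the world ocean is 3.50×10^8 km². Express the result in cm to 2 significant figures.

≈ 650 cm

Vineg: 2.49×10^6 km³ × (904/998.3) = 2.255×10^6 km³ of water.
Fenor: 1.37×10^4 Gt = 1.370×10^16 kg; dividing by ρ_w = 998.3 kg m⁻³ gives 1.372×10^13 m³ of water.
Total added water ≈ 2.269×10^15 m³ over 3.50×10^14 m² → Δh = 6.48 m = 650 cm.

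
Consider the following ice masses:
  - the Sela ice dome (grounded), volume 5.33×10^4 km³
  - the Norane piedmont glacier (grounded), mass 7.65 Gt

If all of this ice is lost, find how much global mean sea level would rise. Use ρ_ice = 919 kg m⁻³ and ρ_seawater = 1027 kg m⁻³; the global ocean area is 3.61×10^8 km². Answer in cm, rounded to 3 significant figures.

≈ 13.2 cm

Sela: 5.33×10^4 km³ × (919/1027) = 4.769×10^4 km³ of water.
Norane: 7.65 Gt = 7.650×10^12 kg; dividing by ρ_w = 1027 kg m⁻³ gives 7.449×10^9 m³ of water.
Total added water ≈ 4.770×10^13 m³ over 3.61×10^14 m² → Δh = 0.132 m = 13.2 cm.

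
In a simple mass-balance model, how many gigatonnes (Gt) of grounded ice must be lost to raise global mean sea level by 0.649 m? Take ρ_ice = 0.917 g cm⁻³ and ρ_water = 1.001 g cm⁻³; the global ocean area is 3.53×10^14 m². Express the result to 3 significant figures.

≈ 2.29×10^5 Gt

Required water volume = Δh × A = 0.649 m × 3.53×10^14 m² = 2.291×10^14 m³.
ρ_w = 1.001 g cm⁻³ = 1001 kg m⁻³, so the mass of water = 2.291×10^14 m³ × 1001 kg m⁻³ = 2.293×10^17 kg = 2.29×10^5 Gt (and the same mass of ice, by conservation).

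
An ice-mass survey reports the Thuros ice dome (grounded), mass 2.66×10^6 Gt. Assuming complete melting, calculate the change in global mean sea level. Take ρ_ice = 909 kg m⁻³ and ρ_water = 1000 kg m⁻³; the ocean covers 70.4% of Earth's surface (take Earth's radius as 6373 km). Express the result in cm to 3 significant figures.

Thuros: 2.66×10^6 Gt = 2.660×10^18 kg; dividing by ρ_w = 1000 kg m⁻³ gives 2.660×10^15 m³ of water.
Spread over 3.59×10^14 m² of ocean, Δh = 2.660×10^15 / 3.59×10^14 = 7.40 m = 740 cm.

≈ 740 cm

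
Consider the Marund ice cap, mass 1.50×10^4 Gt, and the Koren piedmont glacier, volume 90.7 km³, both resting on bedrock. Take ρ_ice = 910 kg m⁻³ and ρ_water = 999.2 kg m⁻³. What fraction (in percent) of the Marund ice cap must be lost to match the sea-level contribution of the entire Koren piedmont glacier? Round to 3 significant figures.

Equal sea-level rise means equal mass of meltwater, i.e. equal mass of ice lost.
Ice mass of Koren: 8.254×10^13 kg; ice mass of Marund: 1.500×10^16 kg.
Fraction required = 8.254×10^13 / 1.500×10^16 = 5.50×10^-3 → 0.550 %.

≈ 0.550 %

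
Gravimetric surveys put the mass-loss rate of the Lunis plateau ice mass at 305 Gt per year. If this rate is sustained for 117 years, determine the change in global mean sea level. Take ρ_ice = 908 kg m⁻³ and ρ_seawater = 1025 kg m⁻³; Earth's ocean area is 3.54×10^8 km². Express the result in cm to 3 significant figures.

≈ 9.83 cm

Total mass lost = 305 Gt/yr × 117 yr = 3.568×10^4 Gt = 3.568×10^16 kg.
ρ_w = 1025 kg m⁻³, so water volume = 3.568×10^16 / 1025 = 3.481×10^13 m³.
Δh = 3.481×10^13 / 3.54×10^14 = 0.0983 m = 9.83 cm.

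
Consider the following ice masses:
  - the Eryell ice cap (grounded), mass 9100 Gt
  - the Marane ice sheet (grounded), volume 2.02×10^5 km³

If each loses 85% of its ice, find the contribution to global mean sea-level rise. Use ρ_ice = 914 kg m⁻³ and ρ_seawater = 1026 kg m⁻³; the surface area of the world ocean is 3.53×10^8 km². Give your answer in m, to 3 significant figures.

Eryell: 0.85 × 9100 Gt = 7.735×10^15 kg; dividing by ρ_w = 1026 kg m⁻³ gives 7.539×10^12 m³ of water.
Marane: 0.85 × 2.02×10^5 km³ × (914/1026) = 1.530×10^5 km³ of water.
Total added water ≈ 1.605×10^14 m³ over 3.53×10^14 m² → Δh = 0.455 m.

≈ 0.455 m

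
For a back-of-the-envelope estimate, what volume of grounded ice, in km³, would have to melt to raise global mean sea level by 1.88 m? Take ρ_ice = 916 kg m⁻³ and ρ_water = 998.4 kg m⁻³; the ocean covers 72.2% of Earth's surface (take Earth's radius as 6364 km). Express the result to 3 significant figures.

≈ 7.53×10^5 km³

Required water volume = Δh × A = 1.88 m × 3.67×10^14 m² = 6.908×10^14 m³ = 6.908×10^5 km³.
Ice volume = water volume × ρ_w/ρ_ice = 6.908×10^5 × 998.4/916 = 7.53×10^5 km³.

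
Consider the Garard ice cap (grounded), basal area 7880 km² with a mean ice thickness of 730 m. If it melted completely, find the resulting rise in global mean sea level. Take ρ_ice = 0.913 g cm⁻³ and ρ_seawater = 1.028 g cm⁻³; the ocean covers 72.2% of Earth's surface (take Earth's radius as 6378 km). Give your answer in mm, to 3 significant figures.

≈ 13.8 mm

Garard: ice volume = 7880 km² × 730 m = 5752 km³; 5752 × (913/1028) = 5109 km³ of water.
Spread over 3.69×10^14 m² of ocean, Δh = 5.109×10^12 / 3.69×10^14 = 0.0138 m = 13.8 mm.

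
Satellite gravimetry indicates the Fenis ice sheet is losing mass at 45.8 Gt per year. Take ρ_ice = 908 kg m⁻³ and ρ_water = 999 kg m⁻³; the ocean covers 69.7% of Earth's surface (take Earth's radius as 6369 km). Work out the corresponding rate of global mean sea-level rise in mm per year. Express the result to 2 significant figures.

ρ_w = 999 kg m⁻³. Annual water volume added = 45.8 Gt / ρ_w = 4.580×10^13 kg / 999 kg m⁻³ = 4.585×10^10 m³.
Δh per year = 4.585×10^10 / 3.55×10^14 = 1.29×10^-4 m = 0.13 mm.

≈ 0.13 mm/yr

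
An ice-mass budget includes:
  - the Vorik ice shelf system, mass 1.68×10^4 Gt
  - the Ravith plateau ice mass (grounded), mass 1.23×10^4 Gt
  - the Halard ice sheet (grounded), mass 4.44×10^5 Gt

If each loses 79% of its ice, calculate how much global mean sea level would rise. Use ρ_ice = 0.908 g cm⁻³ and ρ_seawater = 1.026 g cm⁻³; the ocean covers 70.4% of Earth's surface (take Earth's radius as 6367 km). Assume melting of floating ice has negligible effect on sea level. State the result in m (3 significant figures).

The Vorik ice shelf system is floating and already displaces its own weight of water, so its melt adds essentially nothing to sea level.
Ravith: 0.79 × 1.23×10^4 Gt = 9.717×10^15 kg; dividing by ρ_w = 1.026 g cm⁻³ = 1026 kg m⁻³ gives 9.471×10^12 m³ of water.
Halard: 0.79 × 4.44×10^5 Gt = 3.508×10^17 kg; dividing by ρ_w = 1026 kg m⁻³ gives 3.419×10^14 m³ of water.
Total added water ≈ 3.513×10^14 m³ over 3.59×10^14 m² → Δh = 0.980 m.

≈ 0.980 m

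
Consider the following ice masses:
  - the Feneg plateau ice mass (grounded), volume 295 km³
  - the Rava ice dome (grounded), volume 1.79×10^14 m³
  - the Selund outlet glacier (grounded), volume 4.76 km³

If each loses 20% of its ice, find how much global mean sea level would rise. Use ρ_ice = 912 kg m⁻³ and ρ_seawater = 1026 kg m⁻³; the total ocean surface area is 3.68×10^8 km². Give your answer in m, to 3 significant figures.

≈ 0.0866 m

Feneg: 0.2 × 295 km³ × (912/1026) = 52.44 km³ of water.
Rava: 0.2 × 1.79×10^14 m³ × (912/1026) = 3.182×10^13 m³ of water.
Selund: 0.2 × 4.76 km³ × (912/1026) = 0.8462 km³ of water.
Total added water ≈ 3.188×10^13 m³ over 3.68×10^14 m² → Δh = 0.0866 m.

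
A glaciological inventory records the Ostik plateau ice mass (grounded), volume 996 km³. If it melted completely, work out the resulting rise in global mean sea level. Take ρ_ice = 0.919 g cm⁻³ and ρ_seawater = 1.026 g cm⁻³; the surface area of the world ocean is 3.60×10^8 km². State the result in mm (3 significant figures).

Ostik: 996 km³ × (919/1026) = 892.1 km³ of water.
Spread over 3.60×10^14 m² of ocean, Δh = 8.921×10^11 / 3.60×10^14 = 2.48×10^-3 m = 2.48 mm.

≈ 2.48 mm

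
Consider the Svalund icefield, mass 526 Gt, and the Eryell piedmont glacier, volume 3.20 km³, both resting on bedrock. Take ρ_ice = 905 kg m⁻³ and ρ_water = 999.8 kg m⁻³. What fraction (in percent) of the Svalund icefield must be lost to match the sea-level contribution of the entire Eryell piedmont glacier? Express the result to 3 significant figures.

Equal sea-level rise means equal mass of meltwater, i.e. equal mass of ice lost.
Ice mass of Eryell: 2.896×10^12 kg; ice mass of Svalund: 5.260×10^14 kg.
Fraction required = 2.896×10^12 / 5.260×10^14 = 5.51×10^-3 → 0.551 %.

≈ 0.551 %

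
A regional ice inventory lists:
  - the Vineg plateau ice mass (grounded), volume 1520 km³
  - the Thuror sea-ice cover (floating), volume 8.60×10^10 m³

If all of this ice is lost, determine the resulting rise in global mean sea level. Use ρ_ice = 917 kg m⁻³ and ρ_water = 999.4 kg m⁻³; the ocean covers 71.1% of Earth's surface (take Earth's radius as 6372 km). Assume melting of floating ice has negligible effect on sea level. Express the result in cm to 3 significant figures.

≈ 0.384 cm

Vineg: 1520 km³ × (917/999.4) = 1395 km³ of water.
The Thuror sea-ice cover is floating and already displaces its own weight of water, so its melt adds essentially nothing to sea level.
Total added water ≈ 1.395×10^12 m³ over 3.63×10^14 m² → Δh = 3.84×10^-3 m = 0.384 cm.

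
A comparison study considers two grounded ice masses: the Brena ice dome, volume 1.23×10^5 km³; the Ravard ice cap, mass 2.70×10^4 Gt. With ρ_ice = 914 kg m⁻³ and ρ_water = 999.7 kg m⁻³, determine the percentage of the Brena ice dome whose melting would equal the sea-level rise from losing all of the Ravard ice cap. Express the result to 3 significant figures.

≈ 24.0 %

Equal sea-level rise means equal mass of meltwater, i.e. equal mass of ice lost.
Ice mass of Ravard: 2.700×10^16 kg; ice mass of Brena: 1.124×10^17 kg.
Fraction required = 2.700×10^16 / 1.124×10^17 = 0.240 → 24.0 %.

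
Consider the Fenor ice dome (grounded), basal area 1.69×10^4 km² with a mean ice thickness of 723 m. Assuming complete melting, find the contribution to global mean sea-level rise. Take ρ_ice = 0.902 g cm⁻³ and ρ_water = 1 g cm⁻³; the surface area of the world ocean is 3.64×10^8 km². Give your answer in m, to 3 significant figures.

Fenor: ice volume = 1.69×10^4 km² × 723 m = 1.222×10^4 km³; 1.222×10^4 × (902/1000) = 1.102×10^4 km³ of water.
Spread over 3.64×10^14 m² of ocean, Δh = 1.102×10^13 / 3.64×10^14 = 0.0303 m.

≈ 0.0303 m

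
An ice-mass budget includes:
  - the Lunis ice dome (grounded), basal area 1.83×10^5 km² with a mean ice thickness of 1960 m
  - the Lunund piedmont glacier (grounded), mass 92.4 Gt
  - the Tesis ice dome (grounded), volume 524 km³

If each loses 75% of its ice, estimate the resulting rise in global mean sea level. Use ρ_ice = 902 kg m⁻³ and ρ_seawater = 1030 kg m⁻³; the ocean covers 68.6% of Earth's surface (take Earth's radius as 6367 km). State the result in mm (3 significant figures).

Lunis: ice volume = 1.83×10^5 km² × 1960 m = 3.587×10^5 km³; 0.75 × 3.587×10^5 × (902/1030) = 2.356×10^5 km³ of water.
Lunund: 0.75 × 92.4 Gt = 6.930×10^13 kg; dividing by ρ_w = 1030 kg m⁻³ gives 6.728×10^10 m³ of water.
Tesis: 0.75 × 524 km³ × (902/1030) = 344.2 km³ of water.
Total added water ≈ 2.360×10^14 m³ over 3.49×10^14 m² → Δh = 0.675 m = 675 mm.

≈ 675 mm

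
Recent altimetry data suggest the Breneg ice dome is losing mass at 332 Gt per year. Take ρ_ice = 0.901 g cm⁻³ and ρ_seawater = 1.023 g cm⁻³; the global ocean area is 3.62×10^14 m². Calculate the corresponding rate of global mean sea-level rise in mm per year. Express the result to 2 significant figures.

≈ 0.90 mm/yr

ρ_w = 1.023 g cm⁻³ = 1023 kg m⁻³. Annual water volume added = 332 Gt / ρ_w = 3.320×10^14 kg / 1023 kg m⁻³ = 3.245×10^11 m³.
Δh per year = 3.245×10^11 / 3.62×10^14 = 8.97×10^-4 m = 0.90 mm.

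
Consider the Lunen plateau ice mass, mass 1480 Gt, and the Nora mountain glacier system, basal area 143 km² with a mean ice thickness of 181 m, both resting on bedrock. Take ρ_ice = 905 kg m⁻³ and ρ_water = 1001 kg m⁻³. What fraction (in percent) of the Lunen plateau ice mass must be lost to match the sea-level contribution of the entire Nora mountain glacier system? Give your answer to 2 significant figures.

≈ 1.6 %

Equal sea-level rise means equal mass of meltwater, i.e. equal mass of ice lost.
Ice mass of Nora: 2.342×10^13 kg; ice mass of Lunen: 1.480×10^15 kg.
Fraction required = 2.342×10^13 / 1.480×10^15 = 0.0158 → 1.6 %.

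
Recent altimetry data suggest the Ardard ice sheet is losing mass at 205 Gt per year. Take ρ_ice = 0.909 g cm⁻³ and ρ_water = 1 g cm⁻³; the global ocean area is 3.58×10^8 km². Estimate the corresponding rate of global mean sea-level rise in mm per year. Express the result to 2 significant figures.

ρ_w = 1 g cm⁻³ = 1000 kg m⁻³. Annual water volume added = 205 Gt / ρ_w = 2.050×10^14 kg / 1000 kg m⁻³ = 2.050×10^11 m³.
Δh per year = 2.050×10^11 / 3.58×10^14 = 5.73×10^-4 m = 0.57 mm.

≈ 0.57 mm/yr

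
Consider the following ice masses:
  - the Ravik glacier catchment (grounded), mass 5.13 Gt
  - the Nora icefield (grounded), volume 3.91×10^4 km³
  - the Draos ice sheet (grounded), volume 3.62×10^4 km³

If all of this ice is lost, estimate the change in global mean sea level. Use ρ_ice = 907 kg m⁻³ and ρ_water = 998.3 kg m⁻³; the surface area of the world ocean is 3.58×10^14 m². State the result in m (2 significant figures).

≈ 0.19 m

Ravik: 5.13 Gt = 5.130×10^12 kg; dividing by ρ_w = 998.3 kg m⁻³ gives 5.139×10^9 m³ of water.
Nora: 3.91×10^4 km³ × (907/998.3) = 3.552×10^4 km³ of water.
Draos: 3.62×10^4 km³ × (907/998.3) = 3.289×10^4 km³ of water.
Total added water ≈ 6.842×10^13 m³ over 3.58×10^14 m² → Δh = 0.191 m.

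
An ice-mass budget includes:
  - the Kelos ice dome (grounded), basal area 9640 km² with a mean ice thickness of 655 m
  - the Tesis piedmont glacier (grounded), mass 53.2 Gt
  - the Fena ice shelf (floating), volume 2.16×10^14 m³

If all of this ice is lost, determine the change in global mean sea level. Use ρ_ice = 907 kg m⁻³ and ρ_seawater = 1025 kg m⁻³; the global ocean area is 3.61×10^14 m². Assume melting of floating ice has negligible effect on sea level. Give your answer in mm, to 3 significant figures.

≈ 15.6 mm

Kelos: ice volume = 9640 km² × 655 m = 6314 km³; 6314 × (907/1025) = 5587 km³ of water.
Tesis: 53.2 Gt = 5.320×10^13 kg; dividing by ρ_w = 1025 kg m⁻³ gives 5.190×10^10 m³ of water.
The Fena ice shelf is floating and already displaces its own weight of water, so its melt adds essentially nothing to sea level.
Total added water ≈ 5.639×10^12 m³ over 3.61×10^14 m² → Δh = 0.0156 m = 15.6 mm.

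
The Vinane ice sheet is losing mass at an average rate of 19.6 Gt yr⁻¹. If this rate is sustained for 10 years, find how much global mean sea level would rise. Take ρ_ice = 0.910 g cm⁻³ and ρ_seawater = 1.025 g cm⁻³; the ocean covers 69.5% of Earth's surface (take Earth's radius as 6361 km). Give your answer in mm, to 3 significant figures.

≈ 0.541 mm

Total mass lost = 19.6 Gt/yr × 10 yr = 196.0 Gt = 1.960×10^14 kg.
ρ_w = 1.025 g cm⁻³ = 1025 kg m⁻³, so water volume = 1.960×10^14 / 1025 = 1.912×10^11 m³.
Δh = 1.912×10^11 / 3.53×10^14 = 5.41×10^-4 m = 0.541 mm.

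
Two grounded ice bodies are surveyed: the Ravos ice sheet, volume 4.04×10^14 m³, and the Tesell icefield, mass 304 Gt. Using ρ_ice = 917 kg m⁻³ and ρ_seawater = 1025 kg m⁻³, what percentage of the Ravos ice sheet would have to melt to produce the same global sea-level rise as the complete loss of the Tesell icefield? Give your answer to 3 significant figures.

Equal sea-level rise means equal mass of meltwater, i.e. equal mass of ice lost.
Ice mass of Tesell: 3.040×10^14 kg; ice mass of Ravos: 3.705×10^17 kg.
Fraction required = 3.040×10^14 / 3.705×10^17 = 8.21×10^-4 → 0.0821 %.

≈ 0.0821 %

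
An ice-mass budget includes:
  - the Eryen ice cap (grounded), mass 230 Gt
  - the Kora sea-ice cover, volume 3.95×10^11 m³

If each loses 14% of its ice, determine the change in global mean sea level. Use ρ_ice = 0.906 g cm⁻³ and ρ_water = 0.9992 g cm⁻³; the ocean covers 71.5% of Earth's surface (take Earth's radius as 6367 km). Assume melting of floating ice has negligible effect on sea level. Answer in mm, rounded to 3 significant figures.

≈ 0.0885 mm

Eryen: 0.14 × 230 Gt = 3.220×10^13 kg; dividing by ρ_w = 0.9992 g cm⁻³ = 999.2 kg m⁻³ gives 3.223×10^10 m³ of water.
The Kora sea-ice cover is floating and already displaces its own weight of water, so its melt adds essentially nothing to sea level.
Total added water ≈ 3.223×10^10 m³ over 3.64×10^14 m² → Δh = 8.85×10^-5 m = 0.0885 mm.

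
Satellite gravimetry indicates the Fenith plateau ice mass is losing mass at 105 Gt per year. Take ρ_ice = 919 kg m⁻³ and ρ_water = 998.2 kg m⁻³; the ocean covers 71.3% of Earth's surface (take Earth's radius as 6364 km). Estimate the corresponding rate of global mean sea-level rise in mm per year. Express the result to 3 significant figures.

ρ_w = 998.2 kg m⁻³. Annual water volume added = 105 Gt / ρ_w = 1.050×10^14 kg / 998.2 kg m⁻³ = 1.052×10^11 m³.
Δh per year = 1.052×10^11 / 3.63×10^14 = 2.90×10^-4 m = 0.290 mm.

≈ 0.290 mm/yr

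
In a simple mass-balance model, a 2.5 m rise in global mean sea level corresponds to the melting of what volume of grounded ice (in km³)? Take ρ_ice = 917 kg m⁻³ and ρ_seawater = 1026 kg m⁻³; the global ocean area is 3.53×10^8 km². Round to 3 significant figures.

≈ 9.87×10^5 km³

Required water volume = Δh × A = 2.5 m × 3.53×10^14 m² = 8.825×10^14 m³ = 8.825×10^5 km³.
Ice volume = water volume × ρ_w/ρ_ice = 8.825×10^5 × 1026/917 = 9.87×10^5 km³.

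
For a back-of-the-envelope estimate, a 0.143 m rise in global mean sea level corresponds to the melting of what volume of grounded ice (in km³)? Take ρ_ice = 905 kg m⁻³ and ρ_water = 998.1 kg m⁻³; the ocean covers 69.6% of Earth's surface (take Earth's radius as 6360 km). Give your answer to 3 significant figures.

Required water volume = Δh × A = 0.143 m × 3.54×10^14 m² = 5.059×10^13 m³ = 5.059×10^4 km³.
Ice volume = water volume × ρ_w/ρ_ice = 5.059×10^4 × 998.1/905 = 5.58×10^4 km³.

≈ 5.58×10^4 km³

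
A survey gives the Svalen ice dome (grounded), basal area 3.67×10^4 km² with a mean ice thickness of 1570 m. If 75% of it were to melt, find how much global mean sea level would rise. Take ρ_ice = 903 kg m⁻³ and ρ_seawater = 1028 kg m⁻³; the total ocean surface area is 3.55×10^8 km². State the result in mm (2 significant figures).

≈ 110 mm

Svalen: ice volume = 3.67×10^4 km² × 1570 m = 5.762×10^4 km³; 0.75 × 5.762×10^4 × (903/1028) = 3.796×10^4 km³ of water.
Spread over 3.55×10^14 m² of ocean, Δh = 3.796×10^13 / 3.55×10^14 = 0.107 m = 110 mm.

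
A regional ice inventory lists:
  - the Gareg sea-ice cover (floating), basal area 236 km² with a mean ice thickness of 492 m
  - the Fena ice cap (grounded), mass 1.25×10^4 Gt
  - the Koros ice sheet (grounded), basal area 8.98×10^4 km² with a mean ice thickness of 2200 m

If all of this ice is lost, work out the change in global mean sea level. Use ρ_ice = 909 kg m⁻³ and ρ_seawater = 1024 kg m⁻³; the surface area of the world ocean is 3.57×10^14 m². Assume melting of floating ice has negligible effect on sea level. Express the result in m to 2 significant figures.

≈ 0.53 m

The Gareg sea-ice cover is floating and already displaces its own weight of water, so its melt adds essentially nothing to sea level.
Fena: 1.25×10^4 Gt = 1.250×10^16 kg; dividing by ρ_w = 1024 kg m⁻³ gives 1.221×10^13 m³ of water.
Koros: ice volume = 8.98×10^4 km² × 2200 m = 1.976×10^5 km³; 1.976×10^5 × (909/1024) = 1.754×10^5 km³ of water.
Total added water ≈ 1.876×10^14 m³ over 3.57×10^14 m² → Δh = 0.525 m.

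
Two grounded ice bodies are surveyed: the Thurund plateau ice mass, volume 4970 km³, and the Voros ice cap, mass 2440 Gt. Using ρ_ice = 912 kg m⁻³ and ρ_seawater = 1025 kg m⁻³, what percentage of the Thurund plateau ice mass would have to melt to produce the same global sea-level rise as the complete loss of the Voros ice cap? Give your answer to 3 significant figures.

≈ 53.8 %

Equal sea-level rise means equal mass of meltwater, i.e. equal mass of ice lost.
Ice mass of Voros: 2.440×10^15 kg; ice mass of Thurund: 4.533×10^15 kg.
Fraction required = 2.440×10^15 / 4.533×10^15 = 0.538 → 53.8 %.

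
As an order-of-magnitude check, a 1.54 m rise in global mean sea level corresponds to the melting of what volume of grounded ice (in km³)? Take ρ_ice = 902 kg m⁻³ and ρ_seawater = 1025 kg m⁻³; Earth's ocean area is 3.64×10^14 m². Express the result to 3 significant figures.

≈ 6.37×10^5 km³

Required water volume = Δh × A = 1.54 m × 3.64×10^14 m² = 5.606×10^14 m³ = 5.606×10^5 km³.
Ice volume = water volume × ρ_w/ρ_ice = 5.606×10^5 × 1025/902 = 6.37×10^5 km³.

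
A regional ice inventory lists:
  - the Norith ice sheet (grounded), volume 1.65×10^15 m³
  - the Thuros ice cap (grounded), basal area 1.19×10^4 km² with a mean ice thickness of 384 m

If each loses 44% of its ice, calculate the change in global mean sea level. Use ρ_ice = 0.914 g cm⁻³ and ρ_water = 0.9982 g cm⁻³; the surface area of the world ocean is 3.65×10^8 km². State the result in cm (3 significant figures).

≈ 183 cm

Norith: 0.44 × 1.65×10^15 m³ × (914/998.2) = 6.648×10^14 m³ of water.
Thuros: ice volume = 1.19×10^4 km² × 384 m = 4570 km³; 0.44 × 4570 × (914/998.2) = 1841 km³ of water.
Total added water ≈ 6.666×10^14 m³ over 3.65×10^14 m² → Δh = 1.83 m = 183 cm.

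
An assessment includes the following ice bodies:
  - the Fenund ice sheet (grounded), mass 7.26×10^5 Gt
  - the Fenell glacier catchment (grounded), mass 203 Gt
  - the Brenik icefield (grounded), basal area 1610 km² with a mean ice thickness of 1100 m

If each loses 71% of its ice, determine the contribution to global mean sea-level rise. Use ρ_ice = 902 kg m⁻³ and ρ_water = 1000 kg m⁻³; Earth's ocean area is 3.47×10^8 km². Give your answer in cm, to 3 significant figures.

Fenund: 0.71 × 7.26×10^5 Gt = 5.155×10^17 kg; dividing by ρ_w = 1000 kg m⁻³ gives 5.155×10^14 m³ of water.
Fenell: 0.71 × 203 Gt = 1.441×10^14 kg; dividing by ρ_w = 1000 kg m⁻³ gives 1.441×10^11 m³ of water.
Brenik: ice volume = 1610 km² × 1100 m = 1771 km³; 0.71 × 1771 × (902/1000) = 1134 km³ of water.
Total added water ≈ 5.167×10^14 m³ over 3.47×10^14 m² → Δh = 1.49 m = 149 cm.

≈ 149 cm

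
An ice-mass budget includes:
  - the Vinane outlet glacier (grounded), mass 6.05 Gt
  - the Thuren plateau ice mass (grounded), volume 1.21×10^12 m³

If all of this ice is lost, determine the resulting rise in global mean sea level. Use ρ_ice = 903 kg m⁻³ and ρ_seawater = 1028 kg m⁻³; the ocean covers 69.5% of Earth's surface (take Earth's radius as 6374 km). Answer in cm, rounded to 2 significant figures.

≈ 0.30 cm

Vinane: 6.05 Gt = 6.050×10^12 kg; dividing by ρ_w = 1028 kg m⁻³ gives 5.885×10^9 m³ of water.
Thuren: 1.21×10^12 m³ × (903/1028) = 1.063×10^12 m³ of water.
Total added water ≈ 1.069×10^12 m³ over 3.55×10^14 m² → Δh = 3.01×10^-3 m = 0.30 cm.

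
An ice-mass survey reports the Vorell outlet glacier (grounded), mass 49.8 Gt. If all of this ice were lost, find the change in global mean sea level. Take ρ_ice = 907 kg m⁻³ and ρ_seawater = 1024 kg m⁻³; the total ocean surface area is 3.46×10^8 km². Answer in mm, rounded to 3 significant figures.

≈ 0.141 mm

Vorell: 49.8 Gt = 4.980×10^13 kg; dividing by ρ_w = 1024 kg m⁻³ gives 4.863×10^10 m³ of water.
Spread over 3.46×10^14 m² of ocean, Δh = 4.863×10^10 / 3.46×10^14 = 1.41×10^-4 m = 0.141 mm.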